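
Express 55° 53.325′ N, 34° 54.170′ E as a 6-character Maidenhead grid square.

Add 180° to longitude and 90° to latitude: 214.9028, 145.8888.
Field: lon ⌊214.9028/20⌋ = 10 → K; lat ⌊145.8888/10⌋ = 14 → O.
Square: lon ⌊14.9028/2⌋ = 7; lat ⌊5.8888/1⌋ = 5.
Subsquare: lon ⌊0.9028/0.0833333⌋ = 10 → k; lat ⌊0.8888/0.0416667⌋ = 21 → v.

KO75kv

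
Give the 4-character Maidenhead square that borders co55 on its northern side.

Latitude square 5; +1 → 6.
The longitude characters are unchanged.

CO56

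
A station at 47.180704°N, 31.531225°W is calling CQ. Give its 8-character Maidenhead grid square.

Offset from 180°W / 90°S: lon 148.46877°, lat 137.18070°.
Field (20°×10°, letters A–R): lon ⌊148.46877/20⌋ = 7 → H; lat ⌊137.18070/10⌋ = 13 → N.
Square (2°×1°, digits 0–9): lon ⌊8.46877/2⌋ = 4; lat ⌊7.18070/1⌋ = 7.
Subsquare (5′×2.5′, letters a–x): lon ⌊0.46877/0.0833333⌋ = 5 → f; lat ⌊0.18070/0.0416667⌋ = 4 → e.
Extended square (30″×15″, digits 0–9): lon ⌊0.05211/0.00833333⌋ = 6; lat ⌊0.01404/0.00416667⌋ = 3.

HN47fe63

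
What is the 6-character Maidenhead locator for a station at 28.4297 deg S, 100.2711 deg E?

Shift to the Maidenhead origin (180°W, 90°S): lon 280.2711, lat 61.5703.
Field (20°×10°, letters A–R): 280.2711/20 → 14 → O, 61.5703/10 → 6 → G; chars OG.
Square (2°×1°, digits 0–9): 0.2711/2 → 0, 1.5703/1 → 1; chars 01.
Subsquare (5′×2.5′, letters a–x): 0.2711/0.0833333 → 3 → d, 0.5703/0.0416667 → 13 → n; chars dn.

OG01dn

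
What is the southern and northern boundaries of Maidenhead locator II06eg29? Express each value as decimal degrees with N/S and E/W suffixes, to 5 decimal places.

Field I=8, I=8: +8·20° lon, +8·10° lat → SW at lon -20°, lat -10°.
Square 0, 6: +0·2° lon, +6·1° lat → SW at lon -20°, lat -4°.
Subsquare e=4, g=6: +4·0.0833333° lon, +6·0.0416667° lat → SW at lon -19.6667°, lat -3.75°.
Extended square 2, 9: +2·0.00833333° lon, +9·0.00416667° lat → SW at lon -19.65°, lat -3.7125°.
Cell spans 0.00833333° lon × 0.00416667° lat.
south 3.71250° S, north 3.70833° S.

3.71250° S, 3.70833° S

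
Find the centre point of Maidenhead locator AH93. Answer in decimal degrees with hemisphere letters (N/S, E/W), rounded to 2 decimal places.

Field A=0, H=7: +0·20° lon, +7·10° lat → SW at lon -180°, lat -20°.
Square 9, 3: +9·2° lon, +3·1° lat → SW at lon -162°, lat -17°.
Cell spans 2° lon × 1° lat. Centre is SW corner plus half of each.
latitude 16.50° S, longitude 161.00° W.

16.50° S, 161.00° W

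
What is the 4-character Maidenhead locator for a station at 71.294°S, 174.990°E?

Offset from 180°W / 90°S: lon 354.99°, lat 18.71°.
Field (20°×10°, letters A–R): lon ⌊354.99/20⌋ = 17 → R; lat ⌊18.71/10⌋ = 1 → B.
Square (2°×1°, digits 0–9): lon ⌊14.99/2⌋ = 7; lat ⌊8.71/1⌋ = 8.

RB78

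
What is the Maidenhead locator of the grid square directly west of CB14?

Longitude square 1; −1 → 0.
The latitude characters are unchanged.

CB04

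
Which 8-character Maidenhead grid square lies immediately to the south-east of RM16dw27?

RM16dw36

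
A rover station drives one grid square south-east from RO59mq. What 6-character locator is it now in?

RO59np

Longitude subsquare m = 12; +1 → 13 = n.
Latitude subsquare q = 16; −1 → 15 = p.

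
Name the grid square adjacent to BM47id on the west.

BM47hd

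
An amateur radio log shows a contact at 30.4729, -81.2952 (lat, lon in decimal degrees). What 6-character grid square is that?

EM90il

Offset from 180°W / 90°S: lon 98.7048°, lat 120.4729°.
Field: lon ⌊98.7048/20⌋ = 4 → E; lat ⌊120.4729/10⌋ = 12 → M.
Square: lon ⌊18.7048/2⌋ = 9; lat ⌊0.4729/1⌋ = 0.
Subsquare: lon ⌊0.7048/0.0833333⌋ = 8 → i; lat ⌊0.4729/0.0416667⌋ = 11 → l.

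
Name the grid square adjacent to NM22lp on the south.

Latitude subsquare p = 15; −1 → 14 = o.
The longitude characters are unchanged.

NM22lo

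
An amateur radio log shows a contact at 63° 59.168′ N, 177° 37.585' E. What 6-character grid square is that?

Shift to the Maidenhead origin (180°W, 90°S): lon 357.6264, lat 153.9861.
Field: 357.6264/20 → 17 → R, 153.9861/10 → 15 → P; chars RP.
Square: 17.6264/2 → 8, 3.9861/1 → 3; chars 83.
Subsquare: 1.6264/0.0833333 → 19 → t, 0.9861/0.0416667 → 23 → x; chars tx.

RP83tx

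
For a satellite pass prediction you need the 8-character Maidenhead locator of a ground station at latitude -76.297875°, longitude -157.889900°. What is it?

Shift to the Maidenhead origin (180°W, 90°S): lon 22.11010, lat 13.70212.
Field (20°×10°, letters A–R): lon ⌊22.11010/20⌋ = 1 → B; lat ⌊13.70212/10⌋ = 1 → B.
Square (2°×1°, digits 0–9): lon ⌊2.11010/2⌋ = 1; lat ⌊3.70212/1⌋ = 3.
Subsquare (5′×2.5′, letters a–x): lon ⌊0.11010/0.0833333⌋ = 1 → b; lat ⌊0.70212/0.0416667⌋ = 16 → q.
Extended square (30″×15″, digits 0–9): lon ⌊0.02677/0.00833333⌋ = 3; lat ⌊0.03546/0.00416667⌋ = 8.

BB13bq38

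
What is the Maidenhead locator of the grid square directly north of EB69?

Latitude square 9; +1 → 10, wraps to 0, carry into field.
Latitude field B = 1; +1 → 2 = C.
The longitude characters are unchanged.

EC60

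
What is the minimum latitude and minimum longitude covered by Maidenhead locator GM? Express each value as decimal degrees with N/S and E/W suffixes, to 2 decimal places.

30.00° N, 60.00° W

Field G=6, M=12: +6·20° lon, +12·10° lat → SW at lon -60°, lat 30°.
latitude 30.00° N, longitude 60.00° W.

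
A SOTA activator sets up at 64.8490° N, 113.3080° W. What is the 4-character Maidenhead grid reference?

Add 180° to longitude and 90° to latitude: 66.69, 154.85.
Field: lon ⌊66.69/20⌋ = 3 → D; lat ⌊154.85/10⌋ = 15 → P.
Square: lon ⌊6.69/2⌋ = 3; lat ⌊4.85/1⌋ = 4.

DP34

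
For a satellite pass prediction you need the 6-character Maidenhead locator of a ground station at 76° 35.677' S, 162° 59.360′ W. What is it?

Offset from 180°W / 90°S: lon 17.0107°, lat 13.4054°.
Field: 17.0107/20 → 0 → A, 13.4054/10 → 1 → B; chars AB.
Square: 17.0107/2 → 8, 3.4054/1 → 3; chars 83.
Subsquare: 1.0107/0.0833333 → 12 → m, 0.4054/0.0416667 → 9 → j; chars mj.

AB83mj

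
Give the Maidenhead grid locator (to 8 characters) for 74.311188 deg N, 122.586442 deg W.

CQ84qh94

Offset from 180°W / 90°S: lon 57.41356°, lat 164.31119°.
Field: lon ⌊57.41356/20⌋ = 2 → C; lat ⌊164.31119/10⌋ = 16 → Q.
Square: lon ⌊17.41356/2⌋ = 8; lat ⌊4.31119/1⌋ = 4.
Subsquare: lon ⌊1.41356/0.0833333⌋ = 16 → q; lat ⌊0.31119/0.0416667⌋ = 7 → h.
Extended square: lon ⌊0.08022/0.00833333⌋ = 9; lat ⌊0.01952/0.00416667⌋ = 4.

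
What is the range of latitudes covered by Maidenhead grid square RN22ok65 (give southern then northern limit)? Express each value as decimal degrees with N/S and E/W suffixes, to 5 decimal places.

Field R=17, N=13: +17·20° lon, +13·10° lat → SW at lon 160°, lat 40°.
Square 2, 2: +2·2° lon, +2·1° lat → SW at lon 164°, lat 42°.
Subsquare o=14, k=10: +14·0.0833333° lon, +10·0.0416667° lat → SW at lon 165.167°, lat 42.4167°.
Extended square 6, 5: +6·0.00833333° lon, +5·0.00416667° lat → SW at lon 165.217°, lat 42.4375°.
Cell spans 0.00833333° lon × 0.00416667° lat.
south 42.43750° N, north 42.44167° N.

42.43750° N, 42.44167° N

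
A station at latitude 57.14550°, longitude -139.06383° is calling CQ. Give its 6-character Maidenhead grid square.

CO07ld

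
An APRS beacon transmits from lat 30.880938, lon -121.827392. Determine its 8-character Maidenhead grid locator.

CM90cv01

Shift to the Maidenhead origin (180°W, 90°S): lon 58.17261, lat 120.88094.
Field: lon ⌊58.17261/20⌋ = 2 → C; lat ⌊120.88094/10⌋ = 12 → M.
Square: lon ⌊18.17261/2⌋ = 9; lat ⌊0.88094/1⌋ = 0.
Subsquare: lon ⌊0.17261/0.0833333⌋ = 2 → c; lat ⌊0.88094/0.0416667⌋ = 21 → v.
Extended square: lon ⌊0.00594/0.00833333⌋ = 0; lat ⌊0.00594/0.00416667⌋ = 1.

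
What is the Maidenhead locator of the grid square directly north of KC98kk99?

KC98kl90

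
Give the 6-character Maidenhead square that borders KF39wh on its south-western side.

Longitude subsquare w = 22; −1 → 21 = v.
Latitude subsquare h = 7; −1 → 6 = g.

KF39vg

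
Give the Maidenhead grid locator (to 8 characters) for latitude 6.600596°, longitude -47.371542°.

Add 180° to longitude and 90° to latitude: 132.62846, 96.60060.
Field: 132.62846/20 → 6 → G, 96.60060/10 → 9 → J; chars GJ.
Square: 12.62846/2 → 6, 6.60060/1 → 6; chars 66.
Subsquare: 0.62846/0.0833333 → 7 → h, 0.60060/0.0416667 → 14 → o; chars ho.
Extended square: 0.04512/0.00833333 → 5, 0.01726/0.00416667 → 4; chars 54.

GJ66ho54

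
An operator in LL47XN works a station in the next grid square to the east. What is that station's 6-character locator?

LL57an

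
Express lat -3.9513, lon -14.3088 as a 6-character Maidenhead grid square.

II26ub

Add 180° to longitude and 90° to latitude: 165.6912, 86.0487.
Field: lon ⌊165.6912/20⌋ = 8 → I; lat ⌊86.0487/10⌋ = 8 → I.
Square: lon ⌊5.6912/2⌋ = 2; lat ⌊6.0487/1⌋ = 6.
Subsquare: lon ⌊1.6912/0.0833333⌋ = 20 → u; lat ⌊0.0487/0.0416667⌋ = 1 → b.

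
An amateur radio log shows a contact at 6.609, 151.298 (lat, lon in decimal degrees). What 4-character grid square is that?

Shift to the Maidenhead origin (180°W, 90°S): lon 331.30, lat 96.61.
Field (20°×10°, letters A–R): lon ⌊331.30/20⌋ = 16 → Q; lat ⌊96.61/10⌋ = 9 → J.
Square (2°×1°, digits 0–9): lon ⌊11.30/2⌋ = 5; lat ⌊6.61/1⌋ = 6.

QJ56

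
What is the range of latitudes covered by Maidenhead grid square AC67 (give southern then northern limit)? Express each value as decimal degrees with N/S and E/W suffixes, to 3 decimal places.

Field A=0, C=2: +0·20° lon, +2·10° lat → SW at lon -180°, lat -70°.
Square 6, 7: +6·2° lon, +7·1° lat → SW at lon -168°, lat -63°.
Cell spans 2° lon × 1° lat.
south 63.000° S, north 62.000° S.

63.000° S, 62.000° S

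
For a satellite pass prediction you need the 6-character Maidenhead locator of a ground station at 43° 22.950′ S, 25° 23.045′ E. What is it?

KE26qo

Add 180° to longitude and 90° to latitude: 205.3841, 46.6175.
Field: lon ⌊205.3841/20⌋ = 10 → K; lat ⌊46.6175/10⌋ = 4 → E.
Square: lon ⌊5.3841/2⌋ = 2; lat ⌊6.6175/1⌋ = 6.
Subsquare: lon ⌊1.3841/0.0833333⌋ = 16 → q; lat ⌊0.6175/0.0416667⌋ = 14 → o.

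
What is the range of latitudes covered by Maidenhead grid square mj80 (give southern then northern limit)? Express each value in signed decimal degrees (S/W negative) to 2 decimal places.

Field M=12, J=9: +12·20° lon, +9·10° lat → SW at lon 60°, lat 0°.
Square 8, 0: +8·2° lon, +0·1° lat → SW at lon 76°, lat 0°.
Cell spans 2° lon × 1° lat.
south 0.00, north 1.00.

0.00, 1.00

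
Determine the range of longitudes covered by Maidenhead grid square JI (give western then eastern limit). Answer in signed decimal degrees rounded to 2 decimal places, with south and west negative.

0.00, 20.00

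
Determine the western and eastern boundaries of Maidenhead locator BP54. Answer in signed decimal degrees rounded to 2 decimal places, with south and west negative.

-150.00, -148.00

Field B=1, P=15: +1·20° lon, +15·10° lat → SW at lon -160°, lat 60°.
Square 5, 4: +5·2° lon, +4·1° lat → SW at lon -150°, lat 64°.
Cell spans 2° lon × 1° lat.
west -150.00, east -148.00.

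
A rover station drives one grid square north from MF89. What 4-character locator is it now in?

MG80

Latitude square 9; +1 → 10, wraps to 0, carry into field.
Latitude field F = 5; +1 → 6 = G.
The longitude characters are unchanged.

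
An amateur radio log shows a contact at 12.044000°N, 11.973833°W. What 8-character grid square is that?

Offset from 180°W / 90°S: lon 168.02617°, lat 102.04400°.
Field: lon ⌊168.02617/20⌋ = 8 → I; lat ⌊102.04400/10⌋ = 10 → K.
Square: lon ⌊8.02617/2⌋ = 4; lat ⌊2.04400/1⌋ = 2.
Subsquare: lon ⌊0.02617/0.0833333⌋ = 0 → a; lat ⌊0.04400/0.0416667⌋ = 1 → b.
Extended square: lon ⌊0.02617/0.00833333⌋ = 3; lat ⌊0.00233/0.00416667⌋ = 0.

IK42ab30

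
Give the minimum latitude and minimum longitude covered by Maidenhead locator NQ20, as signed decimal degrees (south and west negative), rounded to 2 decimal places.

70.00, 84.00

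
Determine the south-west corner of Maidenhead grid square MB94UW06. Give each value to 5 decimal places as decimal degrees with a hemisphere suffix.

Field M=12, B=1: +12·20° lon, +1·10° lat → SW at lon 60°, lat -80°.
Square 9, 4: +9·2° lon, +4·1° lat → SW at lon 78°, lat -76°.
Subsquare u=20, w=22: +20·0.0833333° lon, +22·0.0416667° lat → SW at lon 79.6667°, lat -75.0833°.
Extended square 0, 6: +0·0.00833333° lon, +6·0.00416667° lat → SW at lon 79.6667°, lat -75.0583°.
latitude 75.05833° S, longitude 79.66667° E.

75.05833° S, 79.66667° E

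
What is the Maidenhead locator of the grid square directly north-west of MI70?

MI61

Longitude square 7; −1 → 6.
Latitude square 0; +1 → 1.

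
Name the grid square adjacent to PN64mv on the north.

Latitude subsquare v = 21; +1 → 22 = w.
The longitude characters are unchanged.

PN64mw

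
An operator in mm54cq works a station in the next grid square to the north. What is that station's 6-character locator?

Latitude subsquare q = 16; +1 → 17 = r.
The longitude characters are unchanged.

MM54cr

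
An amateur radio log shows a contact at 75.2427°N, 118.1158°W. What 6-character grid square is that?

Offset from 180°W / 90°S: lon 61.8842°, lat 165.2427°.
Field (20°×10°, letters A–R): lon ⌊61.8842/20⌋ = 3 → D; lat ⌊165.2427/10⌋ = 16 → Q.
Square (2°×1°, digits 0–9): lon ⌊1.8842/2⌋ = 0; lat ⌊5.2427/1⌋ = 5.
Subsquare (5′×2.5′, letters a–x): lon ⌊1.8842/0.0833333⌋ = 22 → w; lat ⌊0.2427/0.0416667⌋ = 5 → f.

DQ05wf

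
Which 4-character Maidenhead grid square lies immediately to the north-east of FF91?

GF02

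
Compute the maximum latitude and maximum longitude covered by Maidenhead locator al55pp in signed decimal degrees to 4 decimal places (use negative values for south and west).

25.6667, -168.6667

Field A=0, L=11: +0·20° lon, +11·10° lat → SW at lon -180°, lat 20°.
Square 5, 5: +5·2° lon, +5·1° lat → SW at lon -170°, lat 25°.
Subsquare p=15, p=15: +15·0.0833333° lon, +15·0.0416667° lat → SW at lon -168.75°, lat 25.625°.
Cell spans 0.0833333° lon × 0.0416667° lat. NE corner is SW corner plus one full cell.
latitude 25.6667, longitude -168.6667.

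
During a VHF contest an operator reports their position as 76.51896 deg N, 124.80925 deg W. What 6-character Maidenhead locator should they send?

Offset from 180°W / 90°S: lon 55.1907°, lat 166.5190°.
Field: 55.1907/20 → 2 → C, 166.5190/10 → 16 → Q; chars CQ.
Square: 15.1907/2 → 7, 6.5190/1 → 6; chars 76.
Subsquare: 1.1907/0.0833333 → 14 → o, 0.5190/0.0416667 → 12 → m; chars om.

CQ76om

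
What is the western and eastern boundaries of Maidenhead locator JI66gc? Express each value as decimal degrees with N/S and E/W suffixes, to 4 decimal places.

12.5000° E, 12.5833° E

Field J=9, I=8: +9·20° lon, +8·10° lat → SW at lon 0°, lat -10°.
Square 6, 6: +6·2° lon, +6·1° lat → SW at lon 12°, lat -4°.
Subsquare g=6, c=2: +6·0.0833333° lon, +2·0.0416667° lat → SW at lon 12.5°, lat -3.91667°.
Cell spans 0.0833333° lon × 0.0416667° lat.
west 12.5000° E, east 12.5833° E.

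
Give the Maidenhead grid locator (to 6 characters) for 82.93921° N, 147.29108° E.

QR32pw

Offset from 180°W / 90°S: lon 327.2911°, lat 172.9392°.
Field (20°×10°, letters A–R): lon ⌊327.2911/20⌋ = 16 → Q; lat ⌊172.9392/10⌋ = 17 → R.
Square (2°×1°, digits 0–9): lon ⌊7.2911/2⌋ = 3; lat ⌊2.9392/1⌋ = 2.
Subsquare (5′×2.5′, letters a–x): lon ⌊1.2911/0.0833333⌋ = 15 → p; lat ⌊0.9392/0.0416667⌋ = 22 → w.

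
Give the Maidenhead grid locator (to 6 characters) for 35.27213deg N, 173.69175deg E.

RM65ug

Add 180° to longitude and 90° to latitude: 353.6918, 125.2721.
Field (20°×10°, letters A–R): lon ⌊353.6918/20⌋ = 17 → R; lat ⌊125.2721/10⌋ = 12 → M.
Square (2°×1°, digits 0–9): lon ⌊13.6918/2⌋ = 6; lat ⌊5.2721/1⌋ = 5.
Subsquare (5′×2.5′, letters a–x): lon ⌊1.6918/0.0833333⌋ = 20 → u; lat ⌊0.2721/0.0416667⌋ = 6 → g.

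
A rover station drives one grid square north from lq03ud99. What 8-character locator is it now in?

LQ03ue90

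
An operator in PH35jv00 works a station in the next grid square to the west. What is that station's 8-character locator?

Longitude extended square 0; −1 → -1, wraps to 9, carry into subsquare.
Longitude subsquare j = 9; −1 → 8 = i.
The latitude characters are unchanged.

PH35iv90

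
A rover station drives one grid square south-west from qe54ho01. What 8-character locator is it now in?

Longitude extended square 0; −1 → -1, wraps to 9, carry into subsquare.
Longitude subsquare h = 7; −1 → 6 = g.
Latitude extended square 1; −1 → 0.

QE54go90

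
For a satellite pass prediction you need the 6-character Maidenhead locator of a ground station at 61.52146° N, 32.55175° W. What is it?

HP31rm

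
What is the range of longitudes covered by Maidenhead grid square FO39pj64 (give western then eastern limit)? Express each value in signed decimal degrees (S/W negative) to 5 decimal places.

-72.70000, -72.69167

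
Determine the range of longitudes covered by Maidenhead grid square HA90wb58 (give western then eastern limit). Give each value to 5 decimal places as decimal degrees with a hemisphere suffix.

Field H=7, A=0: +7·20° lon, +0·10° lat → SW at lon -40°, lat -90°.
Square 9, 0: +9·2° lon, +0·1° lat → SW at lon -22°, lat -90°.
Subsquare w=22, b=1: +22·0.0833333° lon, +1·0.0416667° lat → SW at lon -20.1667°, lat -89.9583°.
Extended square 5, 8: +5·0.00833333° lon, +8·0.00416667° lat → SW at lon -20.125°, lat -89.925°.
Cell spans 0.00833333° lon × 0.00416667° lat.
west 20.12500° W, east 20.11667° W.

20.12500° W, 20.11667° W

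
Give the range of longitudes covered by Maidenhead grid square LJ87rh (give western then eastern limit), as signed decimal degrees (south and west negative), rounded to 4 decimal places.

57.4167, 57.5000

Field L=11, J=9: +11·20° lon, +9·10° lat → SW at lon 40°, lat 0°.
Square 8, 7: +8·2° lon, +7·1° lat → SW at lon 56°, lat 7°.
Subsquare r=17, h=7: +17·0.0833333° lon, +7·0.0416667° lat → SW at lon 57.4167°, lat 7.29167°.
Cell spans 0.0833333° lon × 0.0416667° lat.
west 57.4167, east 57.5000.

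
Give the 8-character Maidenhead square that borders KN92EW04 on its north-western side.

KN92dw95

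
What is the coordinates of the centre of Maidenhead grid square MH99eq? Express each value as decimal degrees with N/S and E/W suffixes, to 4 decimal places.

10.3125° S, 78.3750° E

Field M=12, H=7: +12·20° lon, +7·10° lat → SW at lon 60°, lat -20°.
Square 9, 9: +9·2° lon, +9·1° lat → SW at lon 78°, lat -11°.
Subsquare e=4, q=16: +4·0.0833333° lon, +16·0.0416667° lat → SW at lon 78.3333°, lat -10.3333°.
Cell spans 0.0833333° lon × 0.0416667° lat. Centre is SW corner plus half of each.
latitude 10.3125° S, longitude 78.3750° E.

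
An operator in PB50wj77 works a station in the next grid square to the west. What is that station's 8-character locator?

PB50wj67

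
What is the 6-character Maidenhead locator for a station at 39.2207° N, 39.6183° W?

HM09ef

Offset from 180°W / 90°S: lon 140.3817°, lat 129.2207°.
Field: lon ⌊140.3817/20⌋ = 7 → H; lat ⌊129.2207/10⌋ = 12 → M.
Square: lon ⌊0.3817/2⌋ = 0; lat ⌊9.2207/1⌋ = 9.
Subsquare: lon ⌊0.3817/0.0833333⌋ = 4 → e; lat ⌊0.2207/0.0416667⌋ = 5 → f.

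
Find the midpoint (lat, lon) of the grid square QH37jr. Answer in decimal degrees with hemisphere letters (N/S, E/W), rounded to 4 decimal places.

12.2708° S, 146.7917° E

Field Q=16, H=7: +16·20° lon, +7·10° lat → SW at lon 140°, lat -20°.
Square 3, 7: +3·2° lon, +7·1° lat → SW at lon 146°, lat -13°.
Subsquare j=9, r=17: +9·0.0833333° lon, +17·0.0416667° lat → SW at lon 146.75°, lat -12.2917°.
Cell spans 0.0833333° lon × 0.0416667° lat. Centre is SW corner plus half of each.
latitude 12.2708° S, longitude 146.7917° E.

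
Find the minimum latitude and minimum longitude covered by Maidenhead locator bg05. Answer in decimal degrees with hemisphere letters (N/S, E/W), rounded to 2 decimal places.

Field B=1, G=6: +1·20° lon, +6·10° lat → SW at lon -160°, lat -30°.
Square 0, 5: +0·2° lon, +5·1° lat → SW at lon -160°, lat -25°.
latitude 25.00° S, longitude 160.00° W.

25.00° S, 160.00° W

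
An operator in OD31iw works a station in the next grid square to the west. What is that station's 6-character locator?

Longitude subsquare i = 8; −1 → 7 = h.
The latitude characters are unchanged.

OD31hw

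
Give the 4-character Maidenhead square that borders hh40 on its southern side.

HG49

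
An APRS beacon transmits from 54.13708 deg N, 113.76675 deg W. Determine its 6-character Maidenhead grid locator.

Add 180° to longitude and 90° to latitude: 66.2332, 144.1371.
Field: lon ⌊66.2332/20⌋ = 3 → D; lat ⌊144.1371/10⌋ = 14 → O.
Square: lon ⌊6.2332/2⌋ = 3; lat ⌊4.1371/1⌋ = 4.
Subsquare: lon ⌊0.2332/0.0833333⌋ = 2 → c; lat ⌊0.1371/0.0416667⌋ = 3 → d.

DO34cd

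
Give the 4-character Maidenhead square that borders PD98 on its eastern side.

Longitude square 9; +1 → 10, wraps to 0, carry into field.
Longitude field P = 15; +1 → 16 = Q.
The latitude characters are unchanged.

QD08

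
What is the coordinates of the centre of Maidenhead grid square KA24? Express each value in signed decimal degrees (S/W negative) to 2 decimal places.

Field K=10, A=0: +10·20° lon, +0·10° lat → SW at lon 20°, lat -90°.
Square 2, 4: +2·2° lon, +4·1° lat → SW at lon 24°, lat -86°.
Cell spans 2° lon × 1° lat. Centre is SW corner plus half of each.
latitude -85.50, longitude 25.00.

-85.50, 25.00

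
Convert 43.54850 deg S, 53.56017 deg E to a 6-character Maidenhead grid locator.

LE66sk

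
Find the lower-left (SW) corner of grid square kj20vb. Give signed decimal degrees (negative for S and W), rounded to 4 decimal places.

Field K=10, J=9: +10·20° lon, +9·10° lat → SW at lon 20°, lat 0°.
Square 2, 0: +2·2° lon, +0·1° lat → SW at lon 24°, lat 0°.
Subsquare v=21, b=1: +21·0.0833333° lon, +1·0.0416667° lat → SW at lon 25.75°, lat 0.0416667°.
latitude 0.0417, longitude 25.7500.

0.0417, 25.7500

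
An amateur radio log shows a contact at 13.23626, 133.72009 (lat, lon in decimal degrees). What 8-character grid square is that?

PK63uf66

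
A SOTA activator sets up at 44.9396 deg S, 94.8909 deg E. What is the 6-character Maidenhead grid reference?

NE75kb

Offset from 180°W / 90°S: lon 274.8909°, lat 45.0604°.
Field (20°×10°, letters A–R): 274.8909/20 → 13 → N, 45.0604/10 → 4 → E; chars NE.
Square (2°×1°, digits 0–9): 14.8909/2 → 7, 5.0604/1 → 5; chars 75.
Subsquare (5′×2.5′, letters a–x): 0.8909/0.0833333 → 10 → k, 0.0604/0.0416667 → 1 → b; chars kb.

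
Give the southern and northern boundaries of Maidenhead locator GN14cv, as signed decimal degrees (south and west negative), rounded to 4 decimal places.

Field G=6, N=13: +6·20° lon, +13·10° lat → SW at lon -60°, lat 40°.
Square 1, 4: +1·2° lon, +4·1° lat → SW at lon -58°, lat 44°.
Subsquare c=2, v=21: +2·0.0833333° lon, +21·0.0416667° lat → SW at lon -57.8333°, lat 44.875°.
Cell spans 0.0833333° lon × 0.0416667° lat.
south 44.8750, north 44.9167.

44.8750, 44.9167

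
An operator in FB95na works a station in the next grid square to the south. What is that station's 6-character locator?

Latitude subsquare a = 0; −1 → -1, wraps to 23 = x, carry into square.
Latitude square 5; −1 → 4.
The longitude characters are unchanged.

FB94nx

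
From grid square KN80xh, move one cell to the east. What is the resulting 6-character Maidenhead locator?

Longitude subsquare x = 23; +1 → 24, wraps to 0 = a, carry into square.
Longitude square 8; +1 → 9.
The latitude characters are unchanged.

KN90ah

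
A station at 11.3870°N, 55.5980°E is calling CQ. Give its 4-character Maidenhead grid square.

LK71

Offset from 180°W / 90°S: lon 235.60°, lat 101.39°.
Field (20°×10°, letters A–R): 235.60/20 → 11 → L, 101.39/10 → 10 → K; chars LK.
Square (2°×1°, digits 0–9): 15.60/2 → 7, 1.39/1 → 1; chars 71.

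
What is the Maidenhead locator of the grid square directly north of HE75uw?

Latitude subsquare w = 22; +1 → 23 = x.
The longitude characters are unchanged.

HE75ux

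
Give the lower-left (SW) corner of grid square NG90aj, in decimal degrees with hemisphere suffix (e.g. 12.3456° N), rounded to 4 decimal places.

29.6250° S, 98.0000° E

Field N=13, G=6: +13·20° lon, +6·10° lat → SW at lon 80°, lat -30°.
Square 9, 0: +9·2° lon, +0·1° lat → SW at lon 98°, lat -30°.
Subsquare a=0, j=9: +0·0.0833333° lon, +9·0.0416667° lat → SW at lon 98°, lat -29.625°.
latitude 29.6250° S, longitude 98.0000° E.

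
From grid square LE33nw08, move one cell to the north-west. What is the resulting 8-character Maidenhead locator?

LE33mw99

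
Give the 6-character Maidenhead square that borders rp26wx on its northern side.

Latitude subsquare x = 23; +1 → 24, wraps to 0 = a, carry into square.
Latitude square 6; +1 → 7.
The longitude characters are unchanged.

RP27wa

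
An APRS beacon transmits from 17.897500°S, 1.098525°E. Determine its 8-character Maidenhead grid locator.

JH02nc14

Offset from 180°W / 90°S: lon 181.09852°, lat 72.10250°.
Field (20°×10°, letters A–R): lon ⌊181.09852/20⌋ = 9 → J; lat ⌊72.10250/10⌋ = 7 → H.
Square (2°×1°, digits 0–9): lon ⌊1.09852/2⌋ = 0; lat ⌊2.10250/1⌋ = 2.
Subsquare (5′×2.5′, letters a–x): lon ⌊1.09852/0.0833333⌋ = 13 → n; lat ⌊0.10250/0.0416667⌋ = 2 → c.
Extended square (30″×15″, digits 0–9): lon ⌊0.01519/0.00833333⌋ = 1; lat ⌊0.01917/0.00416667⌋ = 4.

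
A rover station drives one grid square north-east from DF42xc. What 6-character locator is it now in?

Longitude subsquare x = 23; +1 → 24, wraps to 0 = a, carry into square.
Longitude square 4; +1 → 5.
Latitude subsquare c = 2; +1 → 3 = d.

DF52ad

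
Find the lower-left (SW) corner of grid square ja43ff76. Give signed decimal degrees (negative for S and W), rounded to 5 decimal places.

Field J=9, A=0: +9·20° lon, +0·10° lat → SW at lon 0°, lat -90°.
Square 4, 3: +4·2° lon, +3·1° lat → SW at lon 8°, lat -87°.
Subsquare f=5, f=5: +5·0.0833333° lon, +5·0.0416667° lat → SW at lon 8.41667°, lat -86.7917°.
Extended square 7, 6: +7·0.00833333° lon, +6·0.00416667° lat → SW at lon 8.475°, lat -86.7667°.
latitude -86.76667, longitude 8.47500.

-86.76667, 8.47500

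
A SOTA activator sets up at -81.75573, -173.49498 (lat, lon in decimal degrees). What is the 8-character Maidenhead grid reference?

Shift to the Maidenhead origin (180°W, 90°S): lon 6.50502, lat 8.24427.
Field: 6.50502/20 → 0 → A, 8.24427/10 → 0 → A; chars AA.
Square: 6.50502/2 → 3, 8.24427/1 → 8; chars 38.
Subsquare: 0.50502/0.0833333 → 6 → g, 0.24427/0.0416667 → 5 → f; chars gf.
Extended square: 0.00502/0.00833333 → 0, 0.03594/0.00416667 → 8; chars 08.

AA38gf08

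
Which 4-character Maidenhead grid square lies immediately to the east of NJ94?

OJ04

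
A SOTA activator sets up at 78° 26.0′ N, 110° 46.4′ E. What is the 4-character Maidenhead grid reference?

Shift to the Maidenhead origin (180°W, 90°S): lon 290.77, lat 168.43.
Field: lon ⌊290.77/20⌋ = 14 → O; lat ⌊168.43/10⌋ = 16 → Q.
Square: lon ⌊10.77/2⌋ = 5; lat ⌊8.43/1⌋ = 8.

OQ58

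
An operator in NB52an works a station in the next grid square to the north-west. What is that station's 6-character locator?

Longitude subsquare a = 0; −1 → -1, wraps to 23 = x, carry into square.
Longitude square 5; −1 → 4.
Latitude subsquare n = 13; +1 → 14 = o.

NB42xo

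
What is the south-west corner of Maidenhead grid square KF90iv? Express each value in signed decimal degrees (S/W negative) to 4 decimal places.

-39.1250, 38.6667

Field K=10, F=5: +10·20° lon, +5·10° lat → SW at lon 20°, lat -40°.
Square 9, 0: +9·2° lon, +0·1° lat → SW at lon 38°, lat -40°.
Subsquare i=8, v=21: +8·0.0833333° lon, +21·0.0416667° lat → SW at lon 38.6667°, lat -39.125°.
latitude -39.1250, longitude 38.6667.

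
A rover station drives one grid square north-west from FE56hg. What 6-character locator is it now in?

FE56gh

Longitude subsquare h = 7; −1 → 6 = g.
Latitude subsquare g = 6; +1 → 7 = h.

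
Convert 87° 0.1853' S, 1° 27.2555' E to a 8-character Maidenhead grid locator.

JA02rx49

Add 180° to longitude and 90° to latitude: 181.45426, 2.99691.
Field (20°×10°, letters A–R): 181.45426/20 → 9 → J, 2.99691/10 → 0 → A; chars JA.
Square (2°×1°, digits 0–9): 1.45426/2 → 0, 2.99691/1 → 2; chars 02.
Subsquare (5′×2.5′, letters a–x): 1.45426/0.0833333 → 17 → r, 0.99691/0.0416667 → 23 → x; chars rx.
Extended square (30″×15″, digits 0–9): 0.03759/0.00833333 → 4, 0.03858/0.00416667 → 9; chars 49.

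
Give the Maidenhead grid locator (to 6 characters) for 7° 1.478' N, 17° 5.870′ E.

Offset from 180°W / 90°S: lon 197.0978°, lat 97.0246°.
Field: 197.0978/20 → 9 → J, 97.0246/10 → 9 → J; chars JJ.
Square: 17.0978/2 → 8, 7.0246/1 → 7; chars 87.
Subsquare: 1.0978/0.0833333 → 13 → n, 0.0246/0.0416667 → 0 → a; chars na.

JJ87na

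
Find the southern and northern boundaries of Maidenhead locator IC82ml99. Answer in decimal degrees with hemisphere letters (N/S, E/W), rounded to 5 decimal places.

67.50417° S, 67.50000° S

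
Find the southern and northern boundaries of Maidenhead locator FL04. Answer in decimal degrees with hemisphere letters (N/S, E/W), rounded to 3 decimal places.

Field F=5, L=11: +5·20° lon, +11·10° lat → SW at lon -80°, lat 20°.
Square 0, 4: +0·2° lon, +4·1° lat → SW at lon -80°, lat 24°.
Cell spans 2° lon × 1° lat.
south 24.000° N, north 25.000° N.

24.000° N, 25.000° N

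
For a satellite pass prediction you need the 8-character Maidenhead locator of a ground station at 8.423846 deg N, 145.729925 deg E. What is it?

Offset from 180°W / 90°S: lon 325.72992°, lat 98.42385°.
Field: lon ⌊325.72992/20⌋ = 16 → Q; lat ⌊98.42385/10⌋ = 9 → J.
Square: lon ⌊5.72992/2⌋ = 2; lat ⌊8.42385/1⌋ = 8.
Subsquare: lon ⌊1.72992/0.0833333⌋ = 20 → u; lat ⌊0.42385/0.0416667⌋ = 10 → k.
Extended square: lon ⌊0.06326/0.00833333⌋ = 7; lat ⌊0.00718/0.00416667⌋ = 1.

QJ28uk71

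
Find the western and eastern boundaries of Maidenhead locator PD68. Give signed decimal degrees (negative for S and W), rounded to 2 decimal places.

132.00, 134.00

Field P=15, D=3: +15·20° lon, +3·10° lat → SW at lon 120°, lat -60°.
Square 6, 8: +6·2° lon, +8·1° lat → SW at lon 132°, lat -52°.
Cell spans 2° lon × 1° lat.
west 132.00, east 134.00.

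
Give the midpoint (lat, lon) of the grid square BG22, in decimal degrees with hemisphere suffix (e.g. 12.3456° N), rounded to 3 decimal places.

27.500° S, 155.000° W

Field B=1, G=6: +1·20° lon, +6·10° lat → SW at lon -160°, lat -30°.
Square 2, 2: +2·2° lon, +2·1° lat → SW at lon -156°, lat -28°.
Cell spans 2° lon × 1° lat. Centre is SW corner plus half of each.
latitude 27.500° S, longitude 155.000° W.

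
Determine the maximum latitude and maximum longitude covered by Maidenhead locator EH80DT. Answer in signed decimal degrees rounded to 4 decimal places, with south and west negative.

Field E=4, H=7: +4·20° lon, +7·10° lat → SW at lon -100°, lat -20°.
Square 8, 0: +8·2° lon, +0·1° lat → SW at lon -84°, lat -20°.
Subsquare d=3, t=19: +3·0.0833333° lon, +19·0.0416667° lat → SW at lon -83.75°, lat -19.2083°.
Cell spans 0.0833333° lon × 0.0416667° lat. NE corner is SW corner plus one full cell.
latitude -19.1667, longitude -83.6667.

-19.1667, -83.6667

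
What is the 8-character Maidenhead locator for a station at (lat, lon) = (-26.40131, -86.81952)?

EG63oo13

Offset from 180°W / 90°S: lon 93.18048°, lat 63.59869°.
Field (20°×10°, letters A–R): lon ⌊93.18048/20⌋ = 4 → E; lat ⌊63.59869/10⌋ = 6 → G.
Square (2°×1°, digits 0–9): lon ⌊13.18048/2⌋ = 6; lat ⌊3.59869/1⌋ = 3.
Subsquare (5′×2.5′, letters a–x): lon ⌊1.18048/0.0833333⌋ = 14 → o; lat ⌊0.59869/0.0416667⌋ = 14 → o.
Extended square (30″×15″, digits 0–9): lon ⌊0.01381/0.00833333⌋ = 1; lat ⌊0.01536/0.00416667⌋ = 3.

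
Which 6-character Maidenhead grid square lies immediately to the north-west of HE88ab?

HE78xc

Longitude subsquare a = 0; −1 → -1, wraps to 23 = x, carry into square.
Longitude square 8; −1 → 7.
Latitude subsquare b = 1; +1 → 2 = c.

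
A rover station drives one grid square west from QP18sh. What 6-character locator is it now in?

QP18rh

Longitude subsquare s = 18; −1 → 17 = r.
The latitude characters are unchanged.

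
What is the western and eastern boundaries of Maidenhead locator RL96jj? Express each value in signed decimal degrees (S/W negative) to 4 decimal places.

178.7500, 178.8333

Field R=17, L=11: +17·20° lon, +11·10° lat → SW at lon 160°, lat 20°.
Square 9, 6: +9·2° lon, +6·1° lat → SW at lon 178°, lat 26°.
Subsquare j=9, j=9: +9·0.0833333° lon, +9·0.0416667° lat → SW at lon 178.75°, lat 26.375°.
Cell spans 0.0833333° lon × 0.0416667° lat.
west 178.7500, east 178.8333.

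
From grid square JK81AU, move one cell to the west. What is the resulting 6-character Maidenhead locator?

JK71xu

Longitude subsquare a = 0; −1 → -1, wraps to 23 = x, carry into square.
Longitude square 8; −1 → 7.
The latitude characters are unchanged.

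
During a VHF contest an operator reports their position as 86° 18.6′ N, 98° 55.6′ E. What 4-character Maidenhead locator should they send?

NR96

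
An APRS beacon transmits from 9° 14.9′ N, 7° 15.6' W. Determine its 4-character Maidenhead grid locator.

IJ69

Shift to the Maidenhead origin (180°W, 90°S): lon 172.74, lat 99.25.
Field (20°×10°, letters A–R): lon ⌊172.74/20⌋ = 8 → I; lat ⌊99.25/10⌋ = 9 → J.
Square (2°×1°, digits 0–9): lon ⌊12.74/2⌋ = 6; lat ⌊9.25/1⌋ = 9.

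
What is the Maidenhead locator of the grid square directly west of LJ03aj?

KJ93xj

Longitude subsquare a = 0; −1 → -1, wraps to 23 = x, carry into square.
Longitude square 0; −1 → -1, wraps to 9, carry into field.
Longitude field L = 11; −1 → 10 = K.
The latitude characters are unchanged.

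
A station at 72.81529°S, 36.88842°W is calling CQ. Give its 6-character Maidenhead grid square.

HB17ne

Add 180° to longitude and 90° to latitude: 143.1116, 17.1847.
Field (20°×10°, letters A–R): 143.1116/20 → 7 → H, 17.1847/10 → 1 → B; chars HB.
Square (2°×1°, digits 0–9): 3.1116/2 → 1, 7.1847/1 → 7; chars 17.
Subsquare (5′×2.5′, letters a–x): 1.1116/0.0833333 → 13 → n, 0.1847/0.0416667 → 4 → e; chars ne.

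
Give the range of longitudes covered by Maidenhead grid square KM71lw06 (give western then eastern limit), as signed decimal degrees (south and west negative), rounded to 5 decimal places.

34.91667, 34.92500

Field K=10, M=12: +10·20° lon, +12·10° lat → SW at lon 20°, lat 30°.
Square 7, 1: +7·2° lon, +1·1° lat → SW at lon 34°, lat 31°.
Subsquare l=11, w=22: +11·0.0833333° lon, +22·0.0416667° lat → SW at lon 34.9167°, lat 31.9167°.
Extended square 0, 6: +0·0.00833333° lon, +6·0.00416667° lat → SW at lon 34.9167°, lat 31.9417°.
Cell spans 0.00833333° lon × 0.00416667° lat.
west 34.91667, east 34.92500.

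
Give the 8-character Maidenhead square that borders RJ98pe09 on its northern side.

RJ98pf00

Latitude extended square 9; +1 → 10, wraps to 0, carry into subsquare.
Latitude subsquare e = 4; +1 → 5 = f.
The longitude characters are unchanged.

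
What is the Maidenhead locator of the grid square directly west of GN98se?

GN98re

Longitude subsquare s = 18; −1 → 17 = r.
The latitude characters are unchanged.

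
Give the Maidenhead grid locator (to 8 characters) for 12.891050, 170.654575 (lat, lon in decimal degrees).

Add 180° to longitude and 90° to latitude: 350.65458, 102.89105.
Field: 350.65458/20 → 17 → R, 102.89105/10 → 10 → K; chars RK.
Square: 10.65458/2 → 5, 2.89105/1 → 2; chars 52.
Subsquare: 0.65458/0.0833333 → 7 → h, 0.89105/0.0416667 → 21 → v; chars hv.
Extended square: 0.07124/0.00833333 → 8, 0.01605/0.00416667 → 3; chars 83.

RK52hv83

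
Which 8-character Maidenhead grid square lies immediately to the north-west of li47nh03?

Longitude extended square 0; −1 → -1, wraps to 9, carry into subsquare.
Longitude subsquare n = 13; −1 → 12 = m.
Latitude extended square 3; +1 → 4.

LI47mh94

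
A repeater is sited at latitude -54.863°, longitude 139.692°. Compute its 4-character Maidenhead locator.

PD95

Offset from 180°W / 90°S: lon 319.69°, lat 35.14°.
Field: lon ⌊319.69/20⌋ = 15 → P; lat ⌊35.14/10⌋ = 3 → D.
Square: lon ⌊19.69/2⌋ = 9; lat ⌊5.14/1⌋ = 5.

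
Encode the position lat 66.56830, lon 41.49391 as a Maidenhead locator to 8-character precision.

Offset from 180°W / 90°S: lon 221.49391°, lat 156.56830°.
Field (20°×10°, letters A–R): lon ⌊221.49391/20⌋ = 11 → L; lat ⌊156.56830/10⌋ = 15 → P.
Square (2°×1°, digits 0–9): lon ⌊1.49391/2⌋ = 0; lat ⌊6.56830/1⌋ = 6.
Subsquare (5′×2.5′, letters a–x): lon ⌊1.49391/0.0833333⌋ = 17 → r; lat ⌊0.56830/0.0416667⌋ = 13 → n.
Extended square (30″×15″, digits 0–9): lon ⌊0.07724/0.00833333⌋ = 9; lat ⌊0.02663/0.00416667⌋ = 6.

LP06rn96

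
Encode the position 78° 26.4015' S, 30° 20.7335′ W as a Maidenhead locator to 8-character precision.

HB41tn84

Shift to the Maidenhead origin (180°W, 90°S): lon 149.65444, lat 11.55997.
Field (20°×10°, letters A–R): lon ⌊149.65444/20⌋ = 7 → H; lat ⌊11.55997/10⌋ = 1 → B.
Square (2°×1°, digits 0–9): lon ⌊9.65444/2⌋ = 4; lat ⌊1.55997/1⌋ = 1.
Subsquare (5′×2.5′, letters a–x): lon ⌊1.65444/0.0833333⌋ = 19 → t; lat ⌊0.55997/0.0416667⌋ = 13 → n.
Extended square (30″×15″, digits 0–9): lon ⌊0.07111/0.00833333⌋ = 8; lat ⌊0.01831/0.00416667⌋ = 4.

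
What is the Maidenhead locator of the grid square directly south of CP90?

Latitude square 0; −1 → -1, wraps to 9, carry into field.
Latitude field P = 15; −1 → 14 = O.
The longitude characters are unchanged.

CO99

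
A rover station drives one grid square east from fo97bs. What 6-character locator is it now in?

FO97cs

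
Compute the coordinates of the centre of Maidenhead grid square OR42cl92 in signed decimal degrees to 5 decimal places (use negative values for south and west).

82.46875, 108.24583

Field O=14, R=17: +14·20° lon, +17·10° lat → SW at lon 100°, lat 80°.
Square 4, 2: +4·2° lon, +2·1° lat → SW at lon 108°, lat 82°.
Subsquare c=2, l=11: +2·0.0833333° lon, +11·0.0416667° lat → SW at lon 108.167°, lat 82.4583°.
Extended square 9, 2: +9·0.00833333° lon, +2·0.00416667° lat → SW at lon 108.242°, lat 82.4667°.
Cell spans 0.00833333° lon × 0.00416667° lat. Centre is SW corner plus half of each.
latitude 82.46875, longitude 108.24583.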